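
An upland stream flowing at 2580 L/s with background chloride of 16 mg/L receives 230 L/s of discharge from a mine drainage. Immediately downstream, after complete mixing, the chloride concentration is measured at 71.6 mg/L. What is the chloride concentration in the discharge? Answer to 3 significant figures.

695 mg/L

Mass balance: 2580·16.00 + 230.0·Cₑ = 2810·71.60
→ Cₑ = (2810·71.60 − 2580·16.00) / 230.0 = 695.3 mg/L.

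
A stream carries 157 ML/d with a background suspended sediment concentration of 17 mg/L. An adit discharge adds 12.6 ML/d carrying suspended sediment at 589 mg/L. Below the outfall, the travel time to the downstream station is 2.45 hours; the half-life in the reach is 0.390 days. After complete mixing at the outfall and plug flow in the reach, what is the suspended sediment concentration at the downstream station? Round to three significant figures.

49.6 mg/L

Mixed concentration C = ΣQC/ΣQ = (157.0·17.00 + 12.60·589.0) / 169.6 = 10090/169.6 = 59.50 mg/L.
Half-life 0.390 d → k = ln 2 / 0.390 = 1.777 d⁻¹.
Applying C = C₀e^(−kt): 59.50 × 0.8341 = 49.62 mg/L.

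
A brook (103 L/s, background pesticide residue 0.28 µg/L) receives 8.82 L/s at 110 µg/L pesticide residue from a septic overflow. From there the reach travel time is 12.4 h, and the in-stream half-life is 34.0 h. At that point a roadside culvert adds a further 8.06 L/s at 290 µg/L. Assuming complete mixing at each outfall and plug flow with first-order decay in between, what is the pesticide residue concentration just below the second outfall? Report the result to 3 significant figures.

26.0 µg/L

Conservation of mass: C = (103.0·0.2800 + 8.820·110.0) / 111.8 = 999.0/111.8 = 8.934 µg/L; combined flow 111.8 L/s.
Half-life 34.0 h → k = ln 2 / 34.0 = 0.02039 h⁻¹ = 0.4893 d⁻¹.
After decay, C = 8.934 × e^(−kt) = 8.934 × 0.7766 = 6.939 µg/L.
At the second outfall, C = (111.8·6.939 + 8.060·290.0) / (111.8 + 8.060) = 25.97 µg/L.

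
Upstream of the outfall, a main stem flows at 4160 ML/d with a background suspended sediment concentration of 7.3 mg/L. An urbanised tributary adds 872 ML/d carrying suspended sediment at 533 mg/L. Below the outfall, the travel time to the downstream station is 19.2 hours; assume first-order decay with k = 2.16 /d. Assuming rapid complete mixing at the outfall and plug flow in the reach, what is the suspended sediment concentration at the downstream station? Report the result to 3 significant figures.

17.5 mg/L

Conservation of mass: C = (4160·7.300 + 872.0·533.0) / 5032 = 495100/5032 = 98.40 mg/L.
Decay over the reach: 98.40·exp(−kt) = 98.40·0.1776 = 17.48 mg/L.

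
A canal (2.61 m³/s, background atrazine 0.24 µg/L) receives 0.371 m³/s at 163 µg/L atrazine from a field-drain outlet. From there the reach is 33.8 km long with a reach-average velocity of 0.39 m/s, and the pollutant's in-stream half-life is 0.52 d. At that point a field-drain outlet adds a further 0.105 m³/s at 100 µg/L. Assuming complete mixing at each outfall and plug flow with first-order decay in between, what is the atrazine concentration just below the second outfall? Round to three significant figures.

Mixed concentration C = ΣQC/ΣQ = (2.610·0.2400 + 0.3710·163.0) / 2.981 = 61.10/2.981 = 20.50 µg/L; combined flow 2.981 m³/s.
Travel time t = 33.8·1000 / 0.39 = 86670 s = 24.07 h.
Half-life 0.52 d → k = ln 2 / 0.52 = 1.333 d⁻¹.
After decay, C = 20.50 × e^(−kt) = 20.50 × 0.2626 = 5.383 µg/L.
At the second outfall, C = (2.981·5.383 + 0.1050·100.0) / (2.981 + 0.1050) = 8.602 µg/L.

8.60 µg/L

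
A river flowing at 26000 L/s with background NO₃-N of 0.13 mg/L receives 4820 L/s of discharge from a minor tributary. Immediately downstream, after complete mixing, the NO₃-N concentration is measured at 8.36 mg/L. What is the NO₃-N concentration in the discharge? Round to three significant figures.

52.8 mg/L

Mass balance: 26000·0.1300 + 4820·Cₑ = 30820·8.360
→ Cₑ = (30820·8.360 − 26000·0.1300) / 4820 = 52.75 mg/L.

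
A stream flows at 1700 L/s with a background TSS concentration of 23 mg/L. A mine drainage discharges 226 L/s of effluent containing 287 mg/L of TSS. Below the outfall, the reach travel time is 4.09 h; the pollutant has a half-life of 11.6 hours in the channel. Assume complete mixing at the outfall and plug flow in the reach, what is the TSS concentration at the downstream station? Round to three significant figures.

After mixing, C = (1700·23.00 + 226.0·287.0) / 1926 = 104000/1926 = 53.98 mg/L.
Half-life 11.6 h → k = ln 2 / 11.6 = 0.05975 h⁻¹ = 1.434 d⁻¹.
Applying C = C₀e^(−kt): 53.98 × 0.7832 = 42.27 mg/L.

42.3 mg/L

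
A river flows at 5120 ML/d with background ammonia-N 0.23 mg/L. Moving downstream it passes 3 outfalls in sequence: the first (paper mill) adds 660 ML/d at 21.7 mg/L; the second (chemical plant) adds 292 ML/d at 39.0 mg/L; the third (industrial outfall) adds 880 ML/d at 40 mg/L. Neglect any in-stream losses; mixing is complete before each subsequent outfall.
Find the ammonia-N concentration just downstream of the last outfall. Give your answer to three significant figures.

8.93 mg/L

After outfall 1: Q = 5120 + 660.0 = 5780 ML/d; C = (5120·0.2300 + 660.0·21.70)/5780 = 2.682 mg/L.
After outfall 2: Q = 5780 + 292.0 = 6072 ML/d; C = (5780·2.682 + 292.0·39.00)/6072 = 4.428 mg/L.
After outfall 3: Q = 6072 + 880.0 = 6952 ML/d; C = (6072·4.428 + 880.0·40.00)/6952 = 8.931 mg/L.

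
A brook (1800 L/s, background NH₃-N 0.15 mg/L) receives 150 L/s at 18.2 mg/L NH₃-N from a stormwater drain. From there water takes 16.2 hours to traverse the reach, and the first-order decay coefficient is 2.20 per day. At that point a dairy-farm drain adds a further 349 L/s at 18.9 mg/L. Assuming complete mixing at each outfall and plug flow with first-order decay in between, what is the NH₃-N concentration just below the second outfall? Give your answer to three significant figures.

3.16 mg/L

Mass balance: C = (1800·0.1500 + 150.0·18.20) / 1950 = 3000/1950 = 1.538 mg/L; combined flow 1950 L/s.
First-order decay: C = 1.538·exp(−k·t) = 1.538·0.2265 = 0.3485 mg/L.
At the second outfall, C = (1950·0.3485 + 349.0·18.90) / (1950 + 349.0) = 3.165 mg/L.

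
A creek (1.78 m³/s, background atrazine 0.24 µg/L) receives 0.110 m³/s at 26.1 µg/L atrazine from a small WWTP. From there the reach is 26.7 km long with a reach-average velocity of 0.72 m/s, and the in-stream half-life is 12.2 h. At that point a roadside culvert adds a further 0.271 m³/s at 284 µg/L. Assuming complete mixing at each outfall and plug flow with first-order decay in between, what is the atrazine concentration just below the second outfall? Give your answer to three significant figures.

36.5 µg/L

Conservation of mass: C = (1.780·0.2400 + 0.1100·26.10) / 1.890 = 3.298/1.890 = 1.745 µg/L; combined flow 1.890 m³/s.
Travel time t = 26.7·1000 / 0.72 = 37080 s = 10.30 h.
Half-life 12.2 h → k = ln 2 / 12.2 = 0.05682 h⁻¹ = 1.364 d⁻¹.
Decay over the reach: 1.745·exp(−kt) = 1.745·0.5570 = 0.9720 µg/L.
Second outfall: C = (1.890·0.9720 + 0.2710·284.0)/2.161 = 36.47 µg/L.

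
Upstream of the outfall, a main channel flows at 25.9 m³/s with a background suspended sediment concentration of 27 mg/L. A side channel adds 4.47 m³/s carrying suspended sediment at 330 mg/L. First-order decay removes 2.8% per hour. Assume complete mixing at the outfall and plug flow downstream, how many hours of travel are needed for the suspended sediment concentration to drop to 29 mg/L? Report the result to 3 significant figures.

Mixed concentration C = ΣQC/ΣQ = (25.90·27.00 + 4.470·330.0) / 30.37 = 2174/30.37 = 71.60 mg/L.
2.8%/h lost → k = −ln(1 − 0.028) = 0.02840 h⁻¹.
71.60·exp(−k·t) = 29 → t = ln(71.60/29)/k = 114600 s = 31.82 h.

31.8 h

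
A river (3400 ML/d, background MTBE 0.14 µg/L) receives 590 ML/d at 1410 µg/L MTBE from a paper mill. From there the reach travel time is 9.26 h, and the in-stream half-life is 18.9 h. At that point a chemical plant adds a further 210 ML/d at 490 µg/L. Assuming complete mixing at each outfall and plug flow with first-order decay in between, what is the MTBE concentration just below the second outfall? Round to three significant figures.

Flow-weighted average: C = (3400·0.1400 + 590.0·1410) / 3990 = 832400/3990 = 208.6 µg/L; combined flow 3990 ML/d.
Half-life 18.9 h → k = ln 2 / 18.9 = 0.03667 h⁻¹ = 0.8802 d⁻¹.
Applying C = C₀e^(−kt): 208.6 × 0.7121 = 148.5 µg/L.
Second outfall: C = (3990·148.5 + 210.0·490.0)/4200 = 165.6 µg/L.

166 µg/L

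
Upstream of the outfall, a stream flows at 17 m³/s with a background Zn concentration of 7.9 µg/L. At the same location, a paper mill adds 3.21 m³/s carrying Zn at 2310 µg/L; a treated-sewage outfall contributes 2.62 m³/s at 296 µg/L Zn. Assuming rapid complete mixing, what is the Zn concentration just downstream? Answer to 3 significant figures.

365 µg/L

Mass balance: C = (17.00·7.900 + 3.210·2310 + 2.620·296.0) / 22.83 = 8325/22.83 = 364.6 µg/L.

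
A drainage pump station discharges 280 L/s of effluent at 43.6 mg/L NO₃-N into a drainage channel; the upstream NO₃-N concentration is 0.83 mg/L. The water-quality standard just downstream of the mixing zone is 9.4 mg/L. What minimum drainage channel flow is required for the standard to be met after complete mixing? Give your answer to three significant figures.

Set C_mix = 9.4: (Q·0.8300 + 280.0·43.60) / (Q + 280.0) = 9.4
→ Q = 280.0·(43.60 − 9.4)/(9.4 − 0.8300) = 1117 L/s.

1120 L/s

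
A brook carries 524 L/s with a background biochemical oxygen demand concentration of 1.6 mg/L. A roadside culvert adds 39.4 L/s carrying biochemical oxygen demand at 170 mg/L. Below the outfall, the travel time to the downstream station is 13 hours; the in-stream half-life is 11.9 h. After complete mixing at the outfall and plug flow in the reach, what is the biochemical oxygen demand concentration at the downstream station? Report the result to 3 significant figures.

Mixed concentration C = ΣQC/ΣQ = (524.0·1.600 + 39.40·170.0) / 563.4 = 7536/563.4 = 13.38 mg/L.
Half-life 11.9 h → k = ln 2 / 11.9 = 0.05825 h⁻¹ = 1.398 d⁻¹.
Decay over the reach: 13.38·exp(−kt) = 13.38·0.4690 = 6.273 mg/L.

6.27 mg/L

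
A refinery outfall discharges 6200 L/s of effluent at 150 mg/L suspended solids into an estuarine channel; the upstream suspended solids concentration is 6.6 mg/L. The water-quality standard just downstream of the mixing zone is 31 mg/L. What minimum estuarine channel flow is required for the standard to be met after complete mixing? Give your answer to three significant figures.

30200 L/s

Set C_mix = 31: (Q·6.600 + 6200·150.0) / (Q + 6200) = 31
→ Q = 6200·(150.0 − 31)/(31 − 6.600) = 30240 L/s.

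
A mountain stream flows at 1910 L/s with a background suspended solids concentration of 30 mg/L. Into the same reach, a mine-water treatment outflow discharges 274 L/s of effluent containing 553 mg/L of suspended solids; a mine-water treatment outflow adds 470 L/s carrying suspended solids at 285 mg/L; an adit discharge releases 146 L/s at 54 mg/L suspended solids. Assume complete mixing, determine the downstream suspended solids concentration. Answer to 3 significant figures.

125 mg/L

Mixed concentration C = ΣQC/ΣQ = (1910·30.00 + 274.0·553.0 + 470.0·285.0 + 146.0·54.00) / 2800 = 350700/2800 = 125.2 mg/L.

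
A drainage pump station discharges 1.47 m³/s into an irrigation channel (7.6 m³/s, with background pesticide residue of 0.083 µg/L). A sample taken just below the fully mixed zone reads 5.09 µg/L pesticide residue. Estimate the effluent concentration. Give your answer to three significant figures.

31.0 µg/L

Mass balance: 7.600·0.08300 + 1.470·Cₑ = 9.070·5.090
→ Cₑ = (9.070·5.090 − 7.600·0.08300) / 1.470 = 30.98 µg/L.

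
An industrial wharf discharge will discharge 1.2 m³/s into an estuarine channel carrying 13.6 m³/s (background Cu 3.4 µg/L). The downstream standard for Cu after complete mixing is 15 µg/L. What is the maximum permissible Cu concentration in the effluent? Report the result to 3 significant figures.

At the limit, (Qr·Cr + Qe·Cₑ)/(Qr + Qe) = 15:
Cₑ = (14.80·15 − 13.60·3.400) / 1.200 = 146.5 µg/L.

146 µg/L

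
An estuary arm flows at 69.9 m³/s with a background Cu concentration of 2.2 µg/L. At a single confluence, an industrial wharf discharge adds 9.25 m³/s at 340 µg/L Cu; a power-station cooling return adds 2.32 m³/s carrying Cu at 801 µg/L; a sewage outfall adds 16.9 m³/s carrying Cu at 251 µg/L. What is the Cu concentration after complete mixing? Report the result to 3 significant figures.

95.5 µg/L

Mass balance: C = (69.90·2.200 + 9.250·340.0 + 2.320·801.0 + 16.90·251.0) / 98.37 = 9399/98.37 = 95.55 µg/L.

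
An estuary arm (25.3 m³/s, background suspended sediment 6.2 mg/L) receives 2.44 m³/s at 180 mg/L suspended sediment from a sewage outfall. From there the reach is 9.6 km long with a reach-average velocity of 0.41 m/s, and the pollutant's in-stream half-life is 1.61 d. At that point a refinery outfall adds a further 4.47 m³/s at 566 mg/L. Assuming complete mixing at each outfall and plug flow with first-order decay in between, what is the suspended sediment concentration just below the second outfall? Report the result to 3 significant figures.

Flow-weighted average: C = (25.30·6.200 + 2.440·180.0) / 27.74 = 596.1/27.74 = 21.49 mg/L; combined flow 27.74 m³/s.
Travel time t = 9.6·1000 / 0.41 = 23410 s = 6.504 h.
Half-life 1.61 d → k = ln 2 / 1.61 = 0.4305 d⁻¹.
Applying C = C₀e^(−kt): 21.49 × 0.8899 = 19.12 mg/L.
At the second outfall, C = (27.74·19.12 + 4.470·566.0) / (27.74 + 4.470) = 95.02 mg/L.

95.0 mg/L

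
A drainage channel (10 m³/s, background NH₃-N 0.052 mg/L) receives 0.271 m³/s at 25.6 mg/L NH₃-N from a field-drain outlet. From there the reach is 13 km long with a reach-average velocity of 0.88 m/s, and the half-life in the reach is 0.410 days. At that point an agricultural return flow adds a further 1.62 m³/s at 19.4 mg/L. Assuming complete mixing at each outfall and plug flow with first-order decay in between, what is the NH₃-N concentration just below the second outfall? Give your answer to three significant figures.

3.11 mg/L

Flow-weighted average: C = (10.00·0.05200 + 0.2710·25.60) / 10.27 = 7.458/10.27 = 0.7261 mg/L; combined flow 10.27 m³/s.
Travel time t = 13·1000 / 0.88 = 14770 s = 4.104 h.
Half-life 0.410 d → k = ln 2 / 0.410 = 1.691 d⁻¹.
Applying C = C₀e^(−kt): 0.7261 × 0.7490 = 0.5438 mg/L.
Second outfall: C = (10.27·0.5438 + 1.620·19.40)/11.89 = 3.113 mg/L.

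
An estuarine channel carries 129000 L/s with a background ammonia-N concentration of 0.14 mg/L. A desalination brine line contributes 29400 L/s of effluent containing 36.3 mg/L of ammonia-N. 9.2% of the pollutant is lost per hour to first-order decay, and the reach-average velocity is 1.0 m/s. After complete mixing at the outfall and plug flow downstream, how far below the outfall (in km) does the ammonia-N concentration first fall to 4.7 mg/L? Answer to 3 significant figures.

14.1 km

Conservation of mass: C = (129000·0.1400 + 29400·36.30) / 158400 = 1085000/158400 = 6.852 mg/L.
9.2%/h lost → k = −ln(1 − 0.092) = 0.09651 h⁻¹.
Set 6.852·exp(−k·t) = 4.7 → t = ln(6.852/4.7)/k = 14060 s = 3.905 h.
Distance = v·t = 1.0·14060 = 14060 m = 14.06 km.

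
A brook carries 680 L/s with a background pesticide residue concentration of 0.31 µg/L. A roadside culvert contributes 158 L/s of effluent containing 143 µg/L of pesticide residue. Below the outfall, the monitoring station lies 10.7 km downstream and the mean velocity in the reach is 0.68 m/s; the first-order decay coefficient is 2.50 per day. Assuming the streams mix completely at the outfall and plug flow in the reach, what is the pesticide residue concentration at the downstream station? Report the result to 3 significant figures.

Mixed concentration C = ΣQC/ΣQ = (680.0·0.3100 + 158.0·143.0) / 838.0 = 22800/838.0 = 27.21 µg/L.
Travel time t = 10.7·1000 / 0.68 = 15740 s = 4.371 h.
Applying C = C₀e^(−kt): 27.21 × 0.6343 = 17.26 µg/L.

17.3 µg/L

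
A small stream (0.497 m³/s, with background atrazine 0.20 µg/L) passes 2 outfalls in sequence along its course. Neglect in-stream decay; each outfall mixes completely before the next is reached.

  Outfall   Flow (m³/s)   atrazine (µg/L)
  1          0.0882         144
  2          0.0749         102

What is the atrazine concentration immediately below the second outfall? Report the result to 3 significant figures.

31.0 µg/L

Below outfall 1: Q → 0.5852 m³/s, C = (0.4970·0.2000 + 0.08820·144.0)/0.5852 = 21.87 µg/L.
Below outfall 2: Q → 0.6601 m³/s, C = (0.5852·21.87 + 0.07490·102.0)/0.6601 = 30.97 µg/L.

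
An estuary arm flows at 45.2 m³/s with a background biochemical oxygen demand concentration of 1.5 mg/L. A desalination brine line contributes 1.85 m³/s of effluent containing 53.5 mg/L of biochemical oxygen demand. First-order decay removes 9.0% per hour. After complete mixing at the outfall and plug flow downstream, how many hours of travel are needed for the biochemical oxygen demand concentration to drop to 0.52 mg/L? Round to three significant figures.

Flow-weighted average: C = (45.20·1.500 + 1.850·53.50) / 47.05 = 166.8/47.05 = 3.545 mg/L.
9.0%/h lost → k = −ln(1 − 0.09) = 0.09431 h⁻¹.
3.545·exp(−k·t) = 0.52 → t = ln(3.545/0.52)/k = 73270 s = 20.35 h.

20.4 h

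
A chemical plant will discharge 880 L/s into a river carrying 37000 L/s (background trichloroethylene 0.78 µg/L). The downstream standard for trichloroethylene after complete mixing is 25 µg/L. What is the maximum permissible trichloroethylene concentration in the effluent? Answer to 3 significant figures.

1040 µg/L

At the limit, (Qr·Cr + Qe·Cₑ)/(Qr + Qe) = 25:
Cₑ = (37880·25 − 37000·0.7800) / 880.0 = 1043 µg/L.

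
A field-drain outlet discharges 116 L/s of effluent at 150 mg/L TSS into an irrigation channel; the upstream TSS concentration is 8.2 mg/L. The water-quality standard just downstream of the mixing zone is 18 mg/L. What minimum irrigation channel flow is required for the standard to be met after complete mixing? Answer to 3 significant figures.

Set C_mix = 18: (Q·8.200 + 116.0·150.0) / (Q + 116.0) = 18
→ Q = 116.0·(150.0 − 18)/(18 − 8.200) = 1562 L/s.

1560 L/s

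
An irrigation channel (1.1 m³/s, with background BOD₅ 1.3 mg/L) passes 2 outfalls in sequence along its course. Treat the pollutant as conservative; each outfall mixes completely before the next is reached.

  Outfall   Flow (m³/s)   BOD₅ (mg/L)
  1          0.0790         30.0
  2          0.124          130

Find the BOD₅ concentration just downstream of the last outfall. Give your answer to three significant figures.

15.3 mg/L

Outfall 1: combined Q = 1.179 m³/s; C = (1.100·1.300 + 0.07900·30.00)/1.179 = 3.223 mg/L.
Outfall 2: combined Q = 1.303 m³/s; C = (1.179·3.223 + 0.1240·130.0)/1.303 = 15.29 mg/L.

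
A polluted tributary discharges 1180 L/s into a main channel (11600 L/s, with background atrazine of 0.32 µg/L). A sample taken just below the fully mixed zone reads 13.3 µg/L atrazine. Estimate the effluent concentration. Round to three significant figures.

Mass balance: 11600·0.3200 + 1180·Cₑ = 12780·13.30
→ Cₑ = (12780·13.30 − 11600·0.3200) / 1180 = 140.9 µg/L.

141 µg/L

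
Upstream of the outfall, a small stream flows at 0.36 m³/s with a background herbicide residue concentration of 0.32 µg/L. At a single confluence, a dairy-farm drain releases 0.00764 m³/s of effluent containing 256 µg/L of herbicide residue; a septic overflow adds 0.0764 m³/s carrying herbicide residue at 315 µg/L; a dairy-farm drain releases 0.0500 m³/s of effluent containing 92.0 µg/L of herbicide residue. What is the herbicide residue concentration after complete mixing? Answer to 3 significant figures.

62.2 µg/L

Conservation of mass: C = (0.3600·0.3200 + 0.007640·256.0 + 0.07640·315.0 + 0.05000·92.00) / 0.4940 = 30.74/0.4940 = 62.22 µg/L.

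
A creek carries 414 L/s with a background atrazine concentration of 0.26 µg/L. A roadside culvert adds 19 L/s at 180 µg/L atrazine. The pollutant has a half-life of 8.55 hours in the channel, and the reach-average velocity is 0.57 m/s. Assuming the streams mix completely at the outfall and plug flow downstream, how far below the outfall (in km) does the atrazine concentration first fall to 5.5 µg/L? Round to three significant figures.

9.94 km

Mixed concentration C = ΣQC/ΣQ = (414.0·0.2600 + 19.00·180.0) / 433.0 = 3528/433.0 = 8.147 µg/L.
Half-life 8.55 h → k = ln 2 / 8.55 = 0.08107 h⁻¹ = 1.946 d⁻¹.
Set 8.147·exp(−k·t) = 5.5 → t = ln(8.147/5.5)/k = 17450 s = 4.846 h.
Distance = v·t = 0.57·17450 = 9945 m = 9.945 km.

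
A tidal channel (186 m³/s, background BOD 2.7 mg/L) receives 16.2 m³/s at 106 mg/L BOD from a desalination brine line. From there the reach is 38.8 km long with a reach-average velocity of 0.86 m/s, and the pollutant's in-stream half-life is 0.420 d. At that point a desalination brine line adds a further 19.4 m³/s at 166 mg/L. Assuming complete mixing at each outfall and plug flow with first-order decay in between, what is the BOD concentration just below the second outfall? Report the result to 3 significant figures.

18.8 mg/L

Conservation of mass: C = (186.0·2.700 + 16.20·106.0) / 202.2 = 2219/202.2 = 10.98 mg/L; combined flow 202.2 m³/s.
Travel time t = 38.8·1000 / 0.86 = 45120 s = 12.53 h.
Half-life 0.420 d → k = ln 2 / 0.420 = 1.650 d⁻¹.
After decay, C = 10.98 × e^(−kt) = 10.98 × 0.4224 = 4.636 mg/L.
Second outfall: C = (202.2·4.636 + 19.40·166.0)/221.6 = 18.76 mg/L.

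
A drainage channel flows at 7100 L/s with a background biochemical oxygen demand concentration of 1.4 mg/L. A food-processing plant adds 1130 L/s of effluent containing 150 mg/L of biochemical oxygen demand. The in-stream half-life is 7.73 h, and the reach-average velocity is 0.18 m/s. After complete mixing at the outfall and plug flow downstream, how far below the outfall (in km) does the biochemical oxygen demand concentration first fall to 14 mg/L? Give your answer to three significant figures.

Conservation of mass: C = (7100·1.400 + 1130·150.0) / 8230 = 179400/8230 = 21.80 mg/L.
Half-life 7.73 h → k = ln 2 / 7.73 = 0.08967 h⁻¹ = 2.152 d⁻¹.
Set 21.80·exp(−k·t) = 14 → t = ln(21.80/14)/k = 17790 s = 4.940 h.
Distance = v·t = 0.18·17790 = 3201 m = 3.201 km.

3.20 km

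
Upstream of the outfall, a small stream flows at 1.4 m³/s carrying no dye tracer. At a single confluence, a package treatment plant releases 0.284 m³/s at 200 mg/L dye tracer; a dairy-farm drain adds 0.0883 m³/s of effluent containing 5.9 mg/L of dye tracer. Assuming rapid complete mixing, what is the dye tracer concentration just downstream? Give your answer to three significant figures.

After mixing, C = (1.400·0 + 0.2840·200.0 + 0.08830·5.900) / 1.772 = 57.32/1.772 = 32.34 mg/L.

32.3 mg/L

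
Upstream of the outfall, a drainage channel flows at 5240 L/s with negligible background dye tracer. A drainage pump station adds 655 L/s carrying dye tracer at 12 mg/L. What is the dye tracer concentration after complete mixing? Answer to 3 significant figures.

1.33 mg/L

Conservation of mass: C = (5240·0 + 655.0·12.00) / 5895 = 7860/5895 = 1.333 mg/L.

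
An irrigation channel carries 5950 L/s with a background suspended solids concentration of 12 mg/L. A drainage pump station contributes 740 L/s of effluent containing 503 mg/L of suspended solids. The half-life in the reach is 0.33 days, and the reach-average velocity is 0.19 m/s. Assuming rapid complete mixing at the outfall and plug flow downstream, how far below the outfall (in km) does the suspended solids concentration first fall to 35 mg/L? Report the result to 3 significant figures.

4.99 km

Mixed concentration C = ΣQC/ΣQ = (5950·12.00 + 740.0·503.0) / 6690 = 443600/6690 = 66.31 mg/L.
Half-life 0.33 d → k = ln 2 / 0.33 = 2.100 d⁻¹.
Set 66.31·exp(−k·t) = 35 → t = ln(66.31/35)/k = 26280 s = 7.301 h.
Distance = v·t = 0.19·26280 = 4994 m = 4.994 km.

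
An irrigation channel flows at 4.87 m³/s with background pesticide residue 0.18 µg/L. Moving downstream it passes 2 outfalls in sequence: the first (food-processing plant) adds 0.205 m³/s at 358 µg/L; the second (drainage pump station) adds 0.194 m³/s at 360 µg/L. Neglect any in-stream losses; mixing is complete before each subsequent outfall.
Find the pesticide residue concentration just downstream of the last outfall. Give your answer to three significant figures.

Outfall 1: combined Q = 5.075 m³/s; C = (4.870·0.1800 + 0.2050·358.0)/5.075 = 14.63 µg/L.
Outfall 2: combined Q = 5.269 m³/s; C = (5.075·14.63 + 0.1940·360.0)/5.269 = 27.35 µg/L.

27.3 µg/L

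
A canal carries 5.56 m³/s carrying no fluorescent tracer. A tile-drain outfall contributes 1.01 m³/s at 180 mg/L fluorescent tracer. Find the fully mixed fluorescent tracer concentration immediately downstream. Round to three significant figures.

Flow-weighted average: C = (5.560·0 + 1.010·180.0) / 6.570 = 181.8/6.570 = 27.67 mg/L.

27.7 mg/L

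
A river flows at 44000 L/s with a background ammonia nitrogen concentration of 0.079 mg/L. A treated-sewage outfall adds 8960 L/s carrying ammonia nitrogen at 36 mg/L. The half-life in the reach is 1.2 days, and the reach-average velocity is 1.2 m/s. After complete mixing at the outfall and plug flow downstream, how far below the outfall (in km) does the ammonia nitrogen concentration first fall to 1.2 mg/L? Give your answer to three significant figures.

Flow-weighted average: C = (44000·0.07900 + 8960·36.00) / 52960 = 326000/52960 = 6.156 mg/L.
Half-life 1.2 d → k = ln 2 / 1.2 = 0.5776 d⁻¹.
Set 6.156·exp(−k·t) = 1.2 → t = ln(6.156/1.2)/k = 244600 s = 67.94 h.
Distance = v·t = 1.2·244600 = 293500 m = 293.5 km.

294 km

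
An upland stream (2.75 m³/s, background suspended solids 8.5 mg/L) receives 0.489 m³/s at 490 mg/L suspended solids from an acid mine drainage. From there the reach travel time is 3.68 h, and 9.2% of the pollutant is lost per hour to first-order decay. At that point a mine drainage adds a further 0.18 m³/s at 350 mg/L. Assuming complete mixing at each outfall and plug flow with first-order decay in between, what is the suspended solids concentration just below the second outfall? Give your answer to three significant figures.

72.4 mg/L

Mixed concentration C = ΣQC/ΣQ = (2.750·8.500 + 0.4890·490.0) / 3.239 = 263.0/3.239 = 81.19 mg/L; combined flow 3.239 m³/s.
9.2%/h lost → k = −ln(1 − 0.092) = 0.09651 h⁻¹.
After decay, C = 81.19 × e^(−kt) = 81.19 × 0.7011 = 56.92 mg/L.
At the second outfall, C = (3.239·56.92 + 0.1800·350.0) / (3.239 + 0.1800) = 72.35 mg/L.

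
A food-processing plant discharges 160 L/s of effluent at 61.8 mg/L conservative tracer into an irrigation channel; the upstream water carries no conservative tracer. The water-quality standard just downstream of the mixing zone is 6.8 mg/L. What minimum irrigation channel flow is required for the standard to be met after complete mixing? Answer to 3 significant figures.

1290 L/s

Set C_mix = 6.8: (Q·0 + 160.0·61.80) / (Q + 160.0) = 6.8
→ Q = 160.0·(61.80 − 6.8)/(6.8 − 0) = 1294 L/s.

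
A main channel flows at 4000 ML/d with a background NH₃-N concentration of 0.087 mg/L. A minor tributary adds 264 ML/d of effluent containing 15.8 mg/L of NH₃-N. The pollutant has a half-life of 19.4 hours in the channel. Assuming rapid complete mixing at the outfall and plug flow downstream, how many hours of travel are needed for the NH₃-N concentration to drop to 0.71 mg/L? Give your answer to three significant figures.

11.2 h

Mass balance: C = (4000·0.08700 + 264.0·15.80) / 4264 = 4519/4264 = 1.060 mg/L.
Half-life 19.4 h → k = ln 2 / 19.4 = 0.03573 h⁻¹ = 0.8575 d⁻¹.
1.060·exp(−k·t) = 0.71 → t = ln(1.060/0.71)/k = 40370 s = 11.21 h.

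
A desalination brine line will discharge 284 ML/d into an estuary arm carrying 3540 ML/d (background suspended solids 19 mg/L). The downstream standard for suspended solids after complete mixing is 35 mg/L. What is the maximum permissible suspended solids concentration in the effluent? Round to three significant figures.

At the limit, (Qr·Cr + Qe·Cₑ)/(Qr + Qe) = 35:
Cₑ = (3824·35 − 3540·19.00) / 284.0 = 234.4 mg/L.

234 mg/L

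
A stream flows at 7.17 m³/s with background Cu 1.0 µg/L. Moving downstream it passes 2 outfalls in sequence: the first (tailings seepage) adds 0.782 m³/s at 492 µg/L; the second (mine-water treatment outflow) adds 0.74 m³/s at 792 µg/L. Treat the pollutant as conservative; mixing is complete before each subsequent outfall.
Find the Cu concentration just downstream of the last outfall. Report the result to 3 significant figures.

Below outfall 1: Q → 7.952 m³/s, C = (7.170·1.000 + 0.7820·492.0)/7.952 = 49.28 µg/L.
Below outfall 2: Q → 8.692 m³/s, C = (7.952·49.28 + 0.7400·792.0)/8.692 = 112.5 µg/L.

113 µg/L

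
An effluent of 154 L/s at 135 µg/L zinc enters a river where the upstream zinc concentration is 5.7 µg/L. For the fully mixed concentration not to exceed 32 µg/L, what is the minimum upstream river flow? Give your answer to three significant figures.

603 L/s

Set C_mix = 32: (Q·5.700 + 154.0·135.0) / (Q + 154.0) = 32
→ Q = 154.0·(135.0 − 32)/(32 − 5.700) = 603.1 L/s.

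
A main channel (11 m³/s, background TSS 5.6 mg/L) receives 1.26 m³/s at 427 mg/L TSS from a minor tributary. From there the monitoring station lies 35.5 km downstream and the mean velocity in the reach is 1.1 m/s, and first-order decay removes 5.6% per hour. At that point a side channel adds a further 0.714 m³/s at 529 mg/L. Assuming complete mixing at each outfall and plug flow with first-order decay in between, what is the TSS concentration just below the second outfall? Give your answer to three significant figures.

Mixed concentration C = ΣQC/ΣQ = (11.00·5.600 + 1.260·427.0) / 12.26 = 599.6/12.26 = 48.91 mg/L; combined flow 12.26 m³/s.
Travel time t = 35.5·1000 / 1.1 = 32270 s = 8.965 h.
5.6%/h lost → k = −ln(1 − 0.056) = 0.05763 h⁻¹.
Decay over the reach: 48.91·exp(−kt) = 48.91·0.5965 = 29.18 mg/L.
Second outfall: C = (12.26·29.18 + 0.7140·529.0)/12.97 = 56.68 mg/L.

56.7 mg/L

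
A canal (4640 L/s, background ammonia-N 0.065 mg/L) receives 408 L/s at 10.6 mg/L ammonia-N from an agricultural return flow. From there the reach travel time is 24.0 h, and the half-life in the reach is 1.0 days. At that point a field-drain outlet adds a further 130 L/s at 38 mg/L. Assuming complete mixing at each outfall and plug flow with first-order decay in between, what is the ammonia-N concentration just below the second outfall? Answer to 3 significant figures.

1.40 mg/L

After mixing, C = (4640·0.06500 + 408.0·10.60) / 5048 = 4626/5048 = 0.9165 mg/L; combined flow 5048 L/s.
Half-life 1.0 d → k = ln 2 / 1.0 = 0.6931 d⁻¹.
Decay over the reach: 0.9165·exp(−kt) = 0.9165·0.5000 = 0.4582 mg/L.
Second outfall: C = (5048·0.4582 + 130.0·38.00)/5178 = 1.401 mg/L.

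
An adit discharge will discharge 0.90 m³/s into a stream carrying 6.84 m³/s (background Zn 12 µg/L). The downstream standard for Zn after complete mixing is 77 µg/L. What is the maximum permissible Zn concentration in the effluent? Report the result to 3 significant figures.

571 µg/L

At the limit, (Qr·Cr + Qe·Cₑ)/(Qr + Qe) = 77:
Cₑ = (7.740·77 − 6.840·12.00) / 0.9000 = 571.0 µg/L.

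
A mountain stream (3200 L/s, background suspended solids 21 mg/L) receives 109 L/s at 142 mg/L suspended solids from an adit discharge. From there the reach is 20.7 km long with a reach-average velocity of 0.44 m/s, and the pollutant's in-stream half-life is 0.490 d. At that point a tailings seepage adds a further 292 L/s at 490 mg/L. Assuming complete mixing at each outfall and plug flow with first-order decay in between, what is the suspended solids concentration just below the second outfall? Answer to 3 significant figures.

50.4 mg/L

Mixed concentration C = ΣQC/ΣQ = (3200·21.00 + 109.0·142.0) / 3309 = 82680/3309 = 24.99 mg/L; combined flow 3309 L/s.
Travel time t = 20.7·1000 / 0.44 = 47050 s = 13.07 h.
Half-life 0.490 d → k = ln 2 / 0.490 = 1.415 d⁻¹.
First-order decay: C = 24.99·exp(−k·t) = 24.99·0.4629 = 11.57 mg/L.
At the second outfall, C = (3309·11.57 + 292.0·490.0) / (3309 + 292.0) = 50.36 mg/L.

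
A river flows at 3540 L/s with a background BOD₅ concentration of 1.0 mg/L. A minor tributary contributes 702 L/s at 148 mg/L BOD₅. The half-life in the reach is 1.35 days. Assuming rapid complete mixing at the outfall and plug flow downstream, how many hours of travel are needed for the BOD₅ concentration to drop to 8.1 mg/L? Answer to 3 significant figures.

Flow-weighted average: C = (3540·1.000 + 702.0·148.0) / 4242 = 107400/4242 = 25.33 mg/L.
Half-life 1.35 d → k = ln 2 / 1.35 = 0.5134 d⁻¹.
25.33·exp(−k·t) = 8.1 → t = ln(25.33/8.1)/k = 191800 s = 53.29 h.

53.3 h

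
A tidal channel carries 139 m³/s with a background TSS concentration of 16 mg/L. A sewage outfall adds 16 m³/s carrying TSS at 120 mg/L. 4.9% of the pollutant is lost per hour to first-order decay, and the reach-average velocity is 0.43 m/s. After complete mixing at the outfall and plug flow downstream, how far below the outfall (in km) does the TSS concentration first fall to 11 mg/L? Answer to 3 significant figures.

After mixing, C = (139.0·16.00 + 16.00·120.0) / 155.0 = 4144/155.0 = 26.74 mg/L.
4.9%/h lost → k = −ln(1 − 0.049) = 0.05024 h⁻¹.
Set 26.74·exp(−k·t) = 11 → t = ln(26.74/11)/k = 63640 s = 17.68 h.
Distance = v·t = 0.43·63640 = 27360 m = 27.36 km.

27.4 km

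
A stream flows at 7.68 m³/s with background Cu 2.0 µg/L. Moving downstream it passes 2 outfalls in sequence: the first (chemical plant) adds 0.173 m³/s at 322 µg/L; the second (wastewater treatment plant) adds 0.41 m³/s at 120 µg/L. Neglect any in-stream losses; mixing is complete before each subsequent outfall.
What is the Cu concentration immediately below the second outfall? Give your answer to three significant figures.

After outfall 1: Q = 7.680 + 0.1730 = 7.853 m³/s; C = (7.680·2.000 + 0.1730·322.0)/7.853 = 9.050 µg/L.
After outfall 2: Q = 7.853 + 0.4100 = 8.263 m³/s; C = (7.853·9.050 + 0.4100·120.0)/8.263 = 14.55 µg/L.

14.6 µg/L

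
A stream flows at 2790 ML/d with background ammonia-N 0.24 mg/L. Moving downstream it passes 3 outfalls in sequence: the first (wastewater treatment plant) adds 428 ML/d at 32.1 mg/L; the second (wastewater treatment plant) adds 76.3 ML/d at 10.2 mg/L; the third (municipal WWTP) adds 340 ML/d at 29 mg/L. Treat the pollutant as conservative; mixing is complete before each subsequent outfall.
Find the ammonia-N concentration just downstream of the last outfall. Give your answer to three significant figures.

6.89 mg/L

Below outfall 1: Q → 3218 ML/d, C = (2790·0.2400 + 428.0·32.10)/3218 = 4.477 mg/L.
Below outfall 2: Q → 3294 ML/d, C = (3218·4.477 + 76.30·10.20)/3294 = 4.610 mg/L.
Below outfall 3: Q → 3634 ML/d, C = (3294·4.610 + 340.0·29.00)/3634 = 6.892 mg/L.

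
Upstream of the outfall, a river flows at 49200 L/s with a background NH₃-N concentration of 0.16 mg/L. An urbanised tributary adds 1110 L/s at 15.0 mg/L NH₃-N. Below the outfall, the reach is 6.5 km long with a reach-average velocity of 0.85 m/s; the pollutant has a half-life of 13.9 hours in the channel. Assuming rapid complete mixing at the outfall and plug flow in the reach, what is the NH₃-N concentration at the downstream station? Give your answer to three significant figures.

0.438 mg/L

Conservation of mass: C = (49200·0.1600 + 1110·15.00) / 50310 = 24520/50310 = 0.4874 mg/L.
Travel time t = 6.5·1000 / 0.85 = 7647 s = 2.124 h.
Half-life 13.9 h → k = ln 2 / 13.9 = 0.04987 h⁻¹ = 1.197 d⁻¹.
After decay, C = 0.4874 × e^(−kt) = 0.4874 × 0.8995 = 0.4384 mg/L.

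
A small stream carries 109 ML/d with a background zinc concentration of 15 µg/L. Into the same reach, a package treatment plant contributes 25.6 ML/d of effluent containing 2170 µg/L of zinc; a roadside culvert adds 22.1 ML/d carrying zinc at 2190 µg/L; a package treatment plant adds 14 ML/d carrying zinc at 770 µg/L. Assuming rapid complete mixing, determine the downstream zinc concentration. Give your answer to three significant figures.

Conservation of mass: C = (109.0·15.00 + 25.60·2170 + 22.10·2190 + 14.00·770.0) / 170.7 = 116400/170.7 = 681.7 µg/L.

682 µg/L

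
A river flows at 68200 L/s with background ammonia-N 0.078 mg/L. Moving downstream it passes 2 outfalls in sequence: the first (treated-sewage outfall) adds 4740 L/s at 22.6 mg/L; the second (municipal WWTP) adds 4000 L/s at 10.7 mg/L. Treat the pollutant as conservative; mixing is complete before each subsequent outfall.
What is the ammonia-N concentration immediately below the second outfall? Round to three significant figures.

2.02 mg/L

Below outfall 1: Q → 72940 L/s, C = (68200·0.07800 + 4740·22.60)/72940 = 1.542 mg/L.
Below outfall 2: Q → 76940 L/s, C = (72940·1.542 + 4000·10.70)/76940 = 2.018 mg/L.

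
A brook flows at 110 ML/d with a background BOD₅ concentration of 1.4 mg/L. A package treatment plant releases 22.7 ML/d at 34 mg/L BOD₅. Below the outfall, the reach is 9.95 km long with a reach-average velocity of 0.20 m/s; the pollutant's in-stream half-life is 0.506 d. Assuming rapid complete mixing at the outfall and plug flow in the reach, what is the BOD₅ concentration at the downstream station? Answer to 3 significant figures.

3.17 mg/L

Flow-weighted average: C = (110.0·1.400 + 22.70·34.00) / 132.7 = 925.8/132.7 = 6.977 mg/L.
Travel time t = 9.95·1000 / 0.20 = 49750 s = 13.82 h.
Half-life 0.506 d → k = ln 2 / 0.506 = 1.370 d⁻¹.
After decay, C = 6.977 × e^(−kt) = 6.977 × 0.4544 = 3.170 mg/L.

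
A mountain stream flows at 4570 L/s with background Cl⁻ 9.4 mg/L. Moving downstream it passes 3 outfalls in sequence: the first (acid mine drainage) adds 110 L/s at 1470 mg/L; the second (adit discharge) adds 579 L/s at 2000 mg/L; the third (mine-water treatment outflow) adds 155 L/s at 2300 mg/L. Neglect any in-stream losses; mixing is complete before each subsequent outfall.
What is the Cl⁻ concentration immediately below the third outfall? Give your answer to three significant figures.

318 mg/L

Below outfall 1: Q → 4680 L/s, C = (4570·9.400 + 110.0·1470)/4680 = 43.73 mg/L.
Below outfall 2: Q → 5259 L/s, C = (4680·43.73 + 579.0·2000)/5259 = 259.1 mg/L.
Below outfall 3: Q → 5414 L/s, C = (5259·259.1 + 155.0·2300)/5414 = 317.5 mg/L.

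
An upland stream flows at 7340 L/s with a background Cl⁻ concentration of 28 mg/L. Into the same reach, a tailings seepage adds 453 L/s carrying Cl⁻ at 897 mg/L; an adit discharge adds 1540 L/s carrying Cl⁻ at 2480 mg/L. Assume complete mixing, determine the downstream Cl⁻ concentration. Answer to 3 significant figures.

475 mg/L

Mixed concentration C = ΣQC/ΣQ = (7340·28.00 + 453.0·897.0 + 1540·2480) / 9333 = 4431000/9333 = 474.8 mg/L.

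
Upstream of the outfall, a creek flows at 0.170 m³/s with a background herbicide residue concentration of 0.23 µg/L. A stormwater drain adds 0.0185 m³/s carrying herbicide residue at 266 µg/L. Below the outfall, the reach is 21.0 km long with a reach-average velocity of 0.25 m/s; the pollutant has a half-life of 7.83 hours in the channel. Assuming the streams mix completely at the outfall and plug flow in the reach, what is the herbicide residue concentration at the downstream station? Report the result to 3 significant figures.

3.34 µg/L

Flow-weighted average: C = (0.1700·0.2300 + 0.01850·266.0) / 0.1885 = 4.960/0.1885 = 26.31 µg/L.
Travel time t = 21.0·1000 / 0.25 = 84000 s = 23.33 h.
Half-life 7.83 h → k = ln 2 / 7.83 = 0.08852 h⁻¹ = 2.125 d⁻¹.
Decay over the reach: 26.31·exp(−kt) = 26.31·0.1267 = 3.335 µg/L.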